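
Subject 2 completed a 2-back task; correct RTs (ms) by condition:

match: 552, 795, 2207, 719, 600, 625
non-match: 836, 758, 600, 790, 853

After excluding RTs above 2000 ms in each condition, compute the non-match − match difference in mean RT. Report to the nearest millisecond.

match: exclude 2207
M(match) = 3291/5 = 658.200
M(non-match) = 3837/5 = 767.400
Difference = 767.400 − 658.200 = 109.200 ms

109 ms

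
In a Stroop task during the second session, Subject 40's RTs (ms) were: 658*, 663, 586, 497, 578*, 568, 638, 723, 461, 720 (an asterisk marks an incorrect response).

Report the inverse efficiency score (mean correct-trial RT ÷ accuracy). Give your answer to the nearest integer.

Correct trials (n=8): 663, 586, 497, 568, 638, 723, 461, 720
Mean correct RT = 4856/8 = 607.0000 ms
Proportion correct = 8/10
IES = 607.0000 / (8/10) = 758.750 ms

759 ms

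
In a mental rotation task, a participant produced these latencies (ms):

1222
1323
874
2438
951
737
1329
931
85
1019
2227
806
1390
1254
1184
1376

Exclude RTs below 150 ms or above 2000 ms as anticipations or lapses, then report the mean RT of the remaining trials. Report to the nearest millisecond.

Excluded: 85, 2227, 2438
Retained (n=13): Σ = 14396
Mean = 14396/13 = 1107.3846

1107 ms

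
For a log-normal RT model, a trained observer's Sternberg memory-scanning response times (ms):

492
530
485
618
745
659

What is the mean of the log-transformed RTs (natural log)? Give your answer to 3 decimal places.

ln(RT): 6.1985, 6.2729, 6.1841, 6.4265, 6.6134, 6.4907
Σ ln(RT) = 38.1861
Mean = 38.1861/6 = 6.36435

6.364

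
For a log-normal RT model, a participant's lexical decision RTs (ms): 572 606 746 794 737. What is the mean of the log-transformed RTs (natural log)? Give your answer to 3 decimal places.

6.530

ln(RT): 6.3491, 6.4069, 6.6147, 6.6771, 6.6026
Σ ln(RT) = 32.6504
Mean = 32.6504/5 = 6.53008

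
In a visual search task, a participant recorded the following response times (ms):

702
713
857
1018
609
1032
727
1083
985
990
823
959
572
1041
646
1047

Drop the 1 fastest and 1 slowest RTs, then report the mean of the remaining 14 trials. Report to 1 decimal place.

Sorted: 572, 609, 646, 702, 713, 727, 823, 857, 959, 985, 990, 1018, 1032, 1041, 1047, 1083
Drop lowest 1 (572) and highest 1 (1083)
Remaining (n=14): Σ = 12149, mean = 12149/14 = 867.786

867.8 ms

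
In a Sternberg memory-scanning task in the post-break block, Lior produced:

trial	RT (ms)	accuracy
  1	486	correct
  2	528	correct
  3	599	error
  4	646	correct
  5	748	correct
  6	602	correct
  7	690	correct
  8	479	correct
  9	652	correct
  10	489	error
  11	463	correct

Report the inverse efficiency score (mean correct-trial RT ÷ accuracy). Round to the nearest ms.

Correct trials (n=9): 486, 528, 646, 748, 602, 690, 479, 652, 463
Mean correct RT = 5294/9 = 588.2222 ms
Proportion correct = 9/11
IES = 588.2222 / (9/11) = 718.938 ms

719 ms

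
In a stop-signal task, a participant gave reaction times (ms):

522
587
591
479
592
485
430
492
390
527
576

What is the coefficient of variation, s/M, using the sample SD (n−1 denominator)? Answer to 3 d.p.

n = 11, Σ = 5671, M = 515.5455
Σ(x−M)² = 46374.727; s = √(46374.727/10) = 68.0990
CV = 68.0990 / 515.5455 = 0.13209

0.132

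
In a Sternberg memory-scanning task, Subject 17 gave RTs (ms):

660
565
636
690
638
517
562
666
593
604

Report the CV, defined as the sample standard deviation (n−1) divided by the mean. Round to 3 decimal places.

n = 10, Σ = 6131, M = 613.1000
Σ(x−M)² = 26702.900; s = √(26702.900/9) = 54.4701
CV = 54.4701 / 613.1000 = 0.08884

0.089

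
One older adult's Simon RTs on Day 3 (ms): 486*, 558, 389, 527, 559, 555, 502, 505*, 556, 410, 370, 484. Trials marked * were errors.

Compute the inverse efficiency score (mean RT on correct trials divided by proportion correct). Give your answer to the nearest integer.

589 ms

Correct trials (n=10): 558, 389, 527, 559, 555, 502, 556, 410, 370, 484
Mean correct RT = 4910/10 = 491.0000 ms
Proportion correct = 10/12
IES = 491.0000 / (10/12) = 589.200 ms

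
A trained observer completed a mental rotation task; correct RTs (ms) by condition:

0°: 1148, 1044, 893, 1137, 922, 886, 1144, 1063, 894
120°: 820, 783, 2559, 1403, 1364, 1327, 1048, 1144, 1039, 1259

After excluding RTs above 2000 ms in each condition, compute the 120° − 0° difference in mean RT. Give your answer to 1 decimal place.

120°: exclude 2559
M(0°) = 9131/9 = 1014.556
M(120°) = 10187/9 = 1131.889
Difference = 1131.889 − 1014.556 = 117.333 ms

117.3 ms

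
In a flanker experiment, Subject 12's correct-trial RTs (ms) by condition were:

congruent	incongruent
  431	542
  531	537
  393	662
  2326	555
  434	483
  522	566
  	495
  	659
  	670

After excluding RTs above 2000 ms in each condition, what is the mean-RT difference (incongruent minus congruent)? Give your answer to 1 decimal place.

congruent: exclude 2326
M(congruent) = 2311/5 = 462.200
M(incongruent) = 5169/9 = 574.333
Difference = 574.333 − 462.200 = 112.133 ms

112.1 ms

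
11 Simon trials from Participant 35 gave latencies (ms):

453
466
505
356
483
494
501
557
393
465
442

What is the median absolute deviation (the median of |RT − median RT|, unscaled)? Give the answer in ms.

28 ms

Sorted: 356, 393, 442, 453, 465, 466, 483, 494, 501, 505, 557 → median = 466
|x − 466|: 13, 0, 39, 110, 17, 28, 35, 91, 73, 1, 24
Sorted deviations: 0, 1, 13, 17, 24, 28, 35, 39, 73, 91, 110 → MAD = 28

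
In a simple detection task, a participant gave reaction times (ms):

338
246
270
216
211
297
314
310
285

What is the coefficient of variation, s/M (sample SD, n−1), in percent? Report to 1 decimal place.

16.0%

n = 9, Σ = 2487, M = 276.3333
Σ(x−M)² = 15726.000; s = √(15726.000/8) = 44.3368
CV = 44.3368 / 276.3333 = 0.16045 = 16.045%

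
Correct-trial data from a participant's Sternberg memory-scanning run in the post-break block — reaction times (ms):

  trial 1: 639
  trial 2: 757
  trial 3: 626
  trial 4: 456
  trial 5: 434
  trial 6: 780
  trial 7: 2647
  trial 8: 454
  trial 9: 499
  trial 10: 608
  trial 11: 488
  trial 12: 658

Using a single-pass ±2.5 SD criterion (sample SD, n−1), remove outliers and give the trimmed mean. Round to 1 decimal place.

n = 12, ΣRT = 9046, M = 753.833
Σ(x−M)² = 4061259.67; s = √(4061259.67/11) = 607.623
Cutoffs: 753.833 ± 2.5·607.623 → [-765.2, 2272.9]
Outside: 2647 → excluded.
Retained (n=11): Σ = 6399, mean = 6399/11 = 581.727

581.7 ms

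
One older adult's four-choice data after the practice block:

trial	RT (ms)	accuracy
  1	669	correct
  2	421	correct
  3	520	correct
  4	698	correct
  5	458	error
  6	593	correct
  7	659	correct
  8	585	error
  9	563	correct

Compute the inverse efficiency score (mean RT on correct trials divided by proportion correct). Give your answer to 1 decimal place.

Correct trials (n=7): 669, 421, 520, 698, 593, 659, 563
Mean correct RT = 4123/7 = 589.0000 ms
Proportion correct = 7/9
IES = 589.0000 / (7/9) = 757.286 ms

757.3 ms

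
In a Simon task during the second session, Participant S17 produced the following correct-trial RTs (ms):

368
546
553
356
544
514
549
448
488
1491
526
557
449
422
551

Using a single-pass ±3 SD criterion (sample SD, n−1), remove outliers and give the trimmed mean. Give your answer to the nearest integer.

n = 15, ΣRT = 8362, M = 557.467
Σ(x−M)² = 998221.73; s = √(998221.73/14) = 267.024
Cutoffs: 557.467 ± 3·267.024 → [-243.6, 1358.5]
Outside: 1491 → excluded.
Retained (n=14): Σ = 6871, mean = 6871/14 = 490.786

491 ms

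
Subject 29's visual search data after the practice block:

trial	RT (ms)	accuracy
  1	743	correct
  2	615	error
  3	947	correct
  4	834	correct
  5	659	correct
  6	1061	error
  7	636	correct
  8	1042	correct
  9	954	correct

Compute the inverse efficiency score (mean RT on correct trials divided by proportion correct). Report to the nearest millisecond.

1068 ms

Correct trials (n=7): 743, 947, 834, 659, 636, 1042, 954
Mean correct RT = 5815/7 = 830.7143 ms
Proportion correct = 7/9
IES = 830.7143 / (7/9) = 1068.061 ms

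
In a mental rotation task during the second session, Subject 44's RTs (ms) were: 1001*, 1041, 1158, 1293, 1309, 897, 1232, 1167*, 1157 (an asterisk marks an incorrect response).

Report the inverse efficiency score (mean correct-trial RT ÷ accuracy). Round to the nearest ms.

Correct trials (n=7): 1041, 1158, 1293, 1309, 897, 1232, 1157
Mean correct RT = 8087/7 = 1155.2857 ms
Proportion correct = 7/9
IES = 1155.2857 / (7/9) = 1485.367 ms

1485 ms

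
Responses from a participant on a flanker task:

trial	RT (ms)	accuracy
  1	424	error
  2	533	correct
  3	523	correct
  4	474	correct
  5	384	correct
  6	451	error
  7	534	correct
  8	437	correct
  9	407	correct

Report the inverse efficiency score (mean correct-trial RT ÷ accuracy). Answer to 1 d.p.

Correct trials (n=7): 533, 523, 474, 384, 534, 437, 407
Mean correct RT = 3292/7 = 470.2857 ms
Proportion correct = 7/9
IES = 470.2857 / (7/9) = 604.653 ms

604.7 ms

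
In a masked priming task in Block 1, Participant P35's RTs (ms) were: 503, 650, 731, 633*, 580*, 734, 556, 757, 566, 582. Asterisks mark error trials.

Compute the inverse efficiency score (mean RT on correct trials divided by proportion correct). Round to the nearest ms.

794 ms

Correct trials (n=8): 503, 650, 731, 734, 556, 757, 566, 582
Mean correct RT = 5079/8 = 634.8750 ms
Proportion correct = 8/10
IES = 634.8750 / (8/10) = 793.594 ms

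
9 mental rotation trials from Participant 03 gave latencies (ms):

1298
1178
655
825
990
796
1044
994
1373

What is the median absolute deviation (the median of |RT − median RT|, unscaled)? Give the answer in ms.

Sorted: 655, 796, 825, 990, 994, 1044, 1178, 1298, 1373 → median = 994
|x − 994|: 304, 184, 339, 169, 4, 198, 50, 0, 379
Sorted deviations: 0, 4, 50, 169, 184, 198, 304, 339, 379 → MAD = 184

184 ms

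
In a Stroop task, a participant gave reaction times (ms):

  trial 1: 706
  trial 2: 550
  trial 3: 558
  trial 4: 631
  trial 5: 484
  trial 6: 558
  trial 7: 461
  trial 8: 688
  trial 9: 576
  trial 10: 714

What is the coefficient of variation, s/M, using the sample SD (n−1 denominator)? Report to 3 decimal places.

0.151

n = 10, Σ = 5926, M = 592.6000
Σ(x−M)² = 71770.400; s = √(71770.400/9) = 89.3000
CV = 89.3000 / 592.6000 = 0.15069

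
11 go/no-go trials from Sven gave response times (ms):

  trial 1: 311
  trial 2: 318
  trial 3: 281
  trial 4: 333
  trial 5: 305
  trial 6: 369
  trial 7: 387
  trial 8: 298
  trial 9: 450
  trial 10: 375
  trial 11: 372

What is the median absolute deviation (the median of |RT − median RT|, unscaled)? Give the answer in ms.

Sorted: 281, 298, 305, 311, 318, 333, 369, 372, 375, 387, 450 → median = 333
|x − 333|: 22, 15, 52, 0, 28, 36, 54, 35, 117, 42, 39
Sorted deviations: 0, 15, 22, 28, 35, 36, 39, 42, 52, 54, 117 → MAD = 36

36 ms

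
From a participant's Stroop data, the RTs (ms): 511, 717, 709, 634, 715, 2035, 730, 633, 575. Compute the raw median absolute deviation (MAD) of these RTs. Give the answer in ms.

Sorted: 511, 575, 633, 634, 709, 715, 717, 730, 2035 → median = 709
|x − 709|: 198, 8, 0, 75, 6, 1326, 21, 76, 134
Sorted deviations: 0, 6, 8, 21, 75, 76, 134, 198, 1326 → MAD = 75

75 ms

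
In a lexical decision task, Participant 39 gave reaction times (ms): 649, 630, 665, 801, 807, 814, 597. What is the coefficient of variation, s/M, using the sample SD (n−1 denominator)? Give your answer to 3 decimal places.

n = 7, Σ = 4963, M = 709.0000
Σ(x−M)² = 53414.000; s = √(53414.000/6) = 94.3522
CV = 94.3522 / 709.0000 = 0.13308

0.133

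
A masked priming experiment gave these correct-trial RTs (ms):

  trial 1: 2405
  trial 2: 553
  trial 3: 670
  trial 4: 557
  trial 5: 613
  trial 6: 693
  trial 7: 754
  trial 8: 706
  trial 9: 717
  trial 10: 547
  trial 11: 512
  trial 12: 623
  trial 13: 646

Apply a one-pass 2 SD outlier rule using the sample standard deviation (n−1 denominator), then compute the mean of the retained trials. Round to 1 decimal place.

632.6 ms

n = 13, ΣRT = 9996, M = 768.923
Σ(x−M)² = 2966684.92; s = √(2966684.92/12) = 497.216
Cutoffs: 768.923 ± 2·497.216 → [-225.5, 1763.4]
Outside: 2405 → excluded.
Retained (n=12): Σ = 7591, mean = 7591/12 = 632.583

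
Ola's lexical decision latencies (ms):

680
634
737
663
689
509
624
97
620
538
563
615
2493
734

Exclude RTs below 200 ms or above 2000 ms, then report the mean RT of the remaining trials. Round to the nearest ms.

Excluded: 97, 2493
Retained (n=12): Σ = 7606
Mean = 7606/12 = 633.8333

634 ms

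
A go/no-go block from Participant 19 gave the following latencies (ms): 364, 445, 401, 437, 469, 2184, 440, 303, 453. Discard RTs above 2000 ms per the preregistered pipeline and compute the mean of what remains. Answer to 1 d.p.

414.0 ms

Excluded: 2184
Retained (n=8): Σ = 3312
Mean = 3312/8 = 414.0000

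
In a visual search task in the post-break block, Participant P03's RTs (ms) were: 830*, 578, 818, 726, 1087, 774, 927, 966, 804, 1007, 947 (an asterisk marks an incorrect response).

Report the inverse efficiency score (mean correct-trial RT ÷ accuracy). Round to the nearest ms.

950 ms

Correct trials (n=10): 578, 818, 726, 1087, 774, 927, 966, 804, 1007, 947
Mean correct RT = 8634/10 = 863.4000 ms
Proportion correct = 10/11
IES = 863.4000 / (10/11) = 949.740 ms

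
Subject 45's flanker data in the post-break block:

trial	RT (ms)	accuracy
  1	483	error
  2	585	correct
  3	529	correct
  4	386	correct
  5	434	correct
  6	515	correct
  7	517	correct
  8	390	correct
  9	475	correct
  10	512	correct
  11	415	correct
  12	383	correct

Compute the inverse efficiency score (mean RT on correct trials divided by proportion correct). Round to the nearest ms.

Correct trials (n=11): 585, 529, 386, 434, 515, 517, 390, 475, 512, 415, 383
Mean correct RT = 5141/11 = 467.3636 ms
Proportion correct = 11/12
IES = 467.3636 / (11/12) = 509.851 ms

510 ms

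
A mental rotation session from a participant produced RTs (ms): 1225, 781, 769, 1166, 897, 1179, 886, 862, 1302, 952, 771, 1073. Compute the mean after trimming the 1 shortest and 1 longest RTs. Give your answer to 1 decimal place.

Sorted: 769, 771, 781, 862, 886, 897, 952, 1073, 1166, 1179, 1225, 1302
Drop lowest 1 (769) and highest 1 (1302)
Remaining (n=10): Σ = 9792, mean = 9792/10 = 979.200

979.2 ms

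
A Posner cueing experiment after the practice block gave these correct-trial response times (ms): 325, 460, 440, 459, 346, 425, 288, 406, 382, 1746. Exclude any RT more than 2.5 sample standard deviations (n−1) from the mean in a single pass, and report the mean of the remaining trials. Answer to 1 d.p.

n = 10, ΣRT = 5277, M = 527.700
Σ(x−M)² = 1679394.10; s = √(1679394.10/9) = 431.971
Cutoffs: 527.700 ± 2.5·431.971 → [-552.2, 1607.6]
Outside: 1746 → excluded.
Retained (n=9): Σ = 3531, mean = 3531/9 = 392.333

392.3 ms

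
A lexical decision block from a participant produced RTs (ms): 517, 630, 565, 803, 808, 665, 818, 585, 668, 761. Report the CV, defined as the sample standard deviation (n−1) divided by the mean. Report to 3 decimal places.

n = 10, Σ = 6820, M = 682.0000
Σ(x−M)² = 108766.000; s = √(108766.000/9) = 109.9323
CV = 109.9323 / 682.0000 = 0.16119

0.161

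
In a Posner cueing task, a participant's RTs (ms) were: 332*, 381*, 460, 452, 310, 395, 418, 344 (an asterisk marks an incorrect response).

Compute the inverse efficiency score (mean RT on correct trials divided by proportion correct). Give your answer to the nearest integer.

529 ms

Correct trials (n=6): 460, 452, 310, 395, 418, 344
Mean correct RT = 2379/6 = 396.5000 ms
Proportion correct = 6/8
IES = 396.5000 / (6/8) = 528.667 ms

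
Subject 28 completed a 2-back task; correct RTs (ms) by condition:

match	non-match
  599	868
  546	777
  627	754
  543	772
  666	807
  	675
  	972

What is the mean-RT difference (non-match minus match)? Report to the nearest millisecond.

M(match) = 2981/5 = 596.200
M(non-match) = 5625/7 = 803.571
Difference = 803.571 − 596.200 = 207.371 ms

207 ms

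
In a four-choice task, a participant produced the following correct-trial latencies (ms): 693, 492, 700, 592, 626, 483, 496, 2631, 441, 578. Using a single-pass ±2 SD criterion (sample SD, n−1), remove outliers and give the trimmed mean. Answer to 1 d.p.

n = 10, ΣRT = 7732, M = 773.200
Σ(x−M)² = 3906301.60; s = √(3906301.60/9) = 658.812
Cutoffs: 773.200 ± 2·658.812 → [-544.4, 2090.8]
Outside: 2631 → excluded.
Retained (n=9): Σ = 5101, mean = 5101/9 = 566.778

566.8 ms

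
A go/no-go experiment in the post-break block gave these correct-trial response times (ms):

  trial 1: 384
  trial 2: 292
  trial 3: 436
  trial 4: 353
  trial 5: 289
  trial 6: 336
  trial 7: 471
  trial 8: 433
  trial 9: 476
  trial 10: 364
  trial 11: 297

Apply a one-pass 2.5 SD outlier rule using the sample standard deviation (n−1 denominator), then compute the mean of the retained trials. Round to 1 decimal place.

n = 11, ΣRT = 4131, M = 375.545
Σ(x−M)² = 49074.73; s = √(49074.73/10) = 70.053
Cutoffs: 375.545 ± 2.5·70.053 → [200.4, 550.7]
No RTs fall outside the cutoffs; all 11 retained. Mean = 4131/11 = 375.545

375.5 ms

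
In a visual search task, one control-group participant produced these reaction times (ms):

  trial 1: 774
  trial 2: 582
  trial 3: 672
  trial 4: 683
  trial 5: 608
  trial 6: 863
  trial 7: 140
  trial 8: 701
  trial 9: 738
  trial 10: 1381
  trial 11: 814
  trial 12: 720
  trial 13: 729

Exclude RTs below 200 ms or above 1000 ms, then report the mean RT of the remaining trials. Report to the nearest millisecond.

717 ms

Excluded: 140, 1381
Retained (n=11): Σ = 7884
Mean = 7884/11 = 716.7273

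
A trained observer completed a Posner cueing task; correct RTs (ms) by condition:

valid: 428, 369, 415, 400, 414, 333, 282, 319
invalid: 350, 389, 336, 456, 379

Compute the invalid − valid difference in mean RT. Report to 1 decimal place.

M(valid) = 2960/8 = 370.000
M(invalid) = 1910/5 = 382.000
Difference = 382.000 − 370.000 = 12.000 ms

12.0 ms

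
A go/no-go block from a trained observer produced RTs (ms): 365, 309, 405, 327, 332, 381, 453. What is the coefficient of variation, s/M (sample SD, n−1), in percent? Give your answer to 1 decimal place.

13.7%

n = 7, Σ = 2572, M = 367.4286
Σ(x−M)² = 15227.714; s = √(15227.714/6) = 50.3781
CV = 50.3781 / 367.4286 = 0.13711 = 13.711%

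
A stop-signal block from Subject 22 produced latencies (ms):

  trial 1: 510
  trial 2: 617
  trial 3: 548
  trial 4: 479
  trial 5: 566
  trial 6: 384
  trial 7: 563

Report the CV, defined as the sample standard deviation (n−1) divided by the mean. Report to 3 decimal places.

0.144

n = 7, Σ = 3667, M = 523.8571
Σ(x−M)² = 34330.857; s = √(34330.857/6) = 75.6426
CV = 75.6426 / 523.8571 = 0.14440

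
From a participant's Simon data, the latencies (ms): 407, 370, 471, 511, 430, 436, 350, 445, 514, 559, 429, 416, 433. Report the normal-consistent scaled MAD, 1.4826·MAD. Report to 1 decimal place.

Sorted: 350, 370, 407, 416, 429, 430, 433, 436, 445, 471, 511, 514, 559 → median = 433
|x − 433| sorted: 0, 3, 3, 4, 12, 17, 26, 38, 63, 78, 81, 83, 126 → MAD = 26
Robust SD ≈ 1.4826 × 26 = 38.548

38.5 ms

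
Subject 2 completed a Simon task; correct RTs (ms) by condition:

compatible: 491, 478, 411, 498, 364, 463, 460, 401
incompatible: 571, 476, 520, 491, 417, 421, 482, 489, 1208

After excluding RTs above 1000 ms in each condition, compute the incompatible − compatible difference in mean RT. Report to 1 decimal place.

incompatible: exclude 1208
M(compatible) = 3566/8 = 445.750
M(incompatible) = 3867/8 = 483.375
Difference = 483.375 − 445.750 = 37.625 ms

37.6 ms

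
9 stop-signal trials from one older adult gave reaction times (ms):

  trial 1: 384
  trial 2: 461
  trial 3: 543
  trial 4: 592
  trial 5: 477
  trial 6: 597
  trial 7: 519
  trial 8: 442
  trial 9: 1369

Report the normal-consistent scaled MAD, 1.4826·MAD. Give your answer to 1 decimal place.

Sorted: 384, 442, 461, 477, 519, 543, 592, 597, 1369 → median = 519
|x − 519| sorted: 0, 24, 42, 58, 73, 77, 78, 135, 850 → MAD = 73
Robust SD ≈ 1.4826 × 73 = 108.230

108.2 ms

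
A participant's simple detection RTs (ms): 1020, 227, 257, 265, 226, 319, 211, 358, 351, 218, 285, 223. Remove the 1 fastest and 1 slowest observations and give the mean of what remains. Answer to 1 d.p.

Sorted: 211, 218, 223, 226, 227, 257, 265, 285, 319, 351, 358, 1020
Drop lowest 1 (211) and highest 1 (1020)
Remaining (n=10): Σ = 2729, mean = 2729/10 = 272.900

272.9 ms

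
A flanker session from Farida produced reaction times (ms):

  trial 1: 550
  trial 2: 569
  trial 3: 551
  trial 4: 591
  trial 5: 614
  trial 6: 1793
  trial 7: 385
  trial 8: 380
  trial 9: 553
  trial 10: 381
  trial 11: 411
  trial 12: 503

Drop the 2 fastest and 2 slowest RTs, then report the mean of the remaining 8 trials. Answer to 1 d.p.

Sorted: 380, 381, 385, 411, 503, 550, 551, 553, 569, 591, 614, 1793
Drop lowest 2 (380, 381) and highest 2 (614, 1793)
Remaining (n=8): Σ = 4113, mean = 4113/8 = 514.125

514.1 ms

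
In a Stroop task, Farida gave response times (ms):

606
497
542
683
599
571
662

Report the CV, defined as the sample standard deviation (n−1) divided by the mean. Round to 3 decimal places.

n = 7, Σ = 4160, M = 594.2857
Σ(x−M)² = 25355.429; s = √(25355.429/6) = 65.0070
CV = 65.0070 / 594.2857 = 0.10939

0.109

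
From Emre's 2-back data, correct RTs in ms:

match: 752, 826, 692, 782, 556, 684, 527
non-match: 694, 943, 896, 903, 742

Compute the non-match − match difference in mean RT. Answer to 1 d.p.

147.2 ms

M(match) = 4819/7 = 688.429
M(non-match) = 4178/5 = 835.600
Difference = 835.600 − 688.429 = 147.171 ms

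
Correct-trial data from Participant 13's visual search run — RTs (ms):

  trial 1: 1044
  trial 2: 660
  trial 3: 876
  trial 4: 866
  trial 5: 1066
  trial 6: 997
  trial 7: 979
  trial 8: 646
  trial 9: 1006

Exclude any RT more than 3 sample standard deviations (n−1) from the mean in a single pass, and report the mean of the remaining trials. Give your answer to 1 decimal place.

904.4 ms

n = 9, ΣRT = 8140, M = 904.444
Σ(x−M)² = 198848.22; s = √(198848.22/8) = 157.658
Cutoffs: 904.444 ± 3·157.658 → [431.5, 1377.4]
No RTs fall outside the cutoffs; all 9 retained. Mean = 8140/9 = 904.444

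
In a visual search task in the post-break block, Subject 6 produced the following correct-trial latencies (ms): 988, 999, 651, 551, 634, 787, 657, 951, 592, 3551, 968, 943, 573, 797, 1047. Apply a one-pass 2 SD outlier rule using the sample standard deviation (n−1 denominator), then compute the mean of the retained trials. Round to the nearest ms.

n = 15, ΣRT = 14689, M = 979.267
Σ(x−M)² = 7520558.93; s = √(7520558.93/14) = 732.928
Cutoffs: 979.267 ± 2·732.928 → [-486.6, 2445.1]
Outside: 3551 → excluded.
Retained (n=14): Σ = 11138, mean = 11138/14 = 795.571

796 ms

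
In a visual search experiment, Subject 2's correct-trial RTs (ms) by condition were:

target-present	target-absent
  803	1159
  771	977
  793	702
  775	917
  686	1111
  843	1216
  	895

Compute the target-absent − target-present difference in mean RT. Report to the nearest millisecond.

M(target-present) = 4671/6 = 778.500
M(target-absent) = 6977/7 = 996.714
Difference = 996.714 − 778.500 = 218.214 ms

218 ms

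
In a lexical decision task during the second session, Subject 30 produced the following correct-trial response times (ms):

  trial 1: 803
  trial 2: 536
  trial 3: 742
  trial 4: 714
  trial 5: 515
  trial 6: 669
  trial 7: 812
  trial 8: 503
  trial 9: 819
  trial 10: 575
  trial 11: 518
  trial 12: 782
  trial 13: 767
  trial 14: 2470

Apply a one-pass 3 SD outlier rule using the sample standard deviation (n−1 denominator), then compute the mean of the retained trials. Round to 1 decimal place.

n = 14, ΣRT = 11225, M = 801.786
Σ(x−M)² = 3187982.36; s = √(3187982.36/13) = 495.206
Cutoffs: 801.786 ± 3·495.206 → [-683.8, 2287.4]
Outside: 2470 → excluded.
Retained (n=13): Σ = 8755, mean = 8755/13 = 673.462

673.5 ms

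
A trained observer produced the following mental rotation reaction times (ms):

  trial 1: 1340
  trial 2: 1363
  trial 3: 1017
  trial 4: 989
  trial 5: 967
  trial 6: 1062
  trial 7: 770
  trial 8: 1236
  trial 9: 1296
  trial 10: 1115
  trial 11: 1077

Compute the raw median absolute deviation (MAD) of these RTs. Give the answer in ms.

110 ms

Sorted: 770, 967, 989, 1017, 1062, 1077, 1115, 1236, 1296, 1340, 1363 → median = 1077
|x − 1077|: 263, 286, 60, 88, 110, 15, 307, 159, 219, 38, 0
Sorted deviations: 0, 15, 38, 60, 88, 110, 159, 219, 263, 286, 307 → MAD = 110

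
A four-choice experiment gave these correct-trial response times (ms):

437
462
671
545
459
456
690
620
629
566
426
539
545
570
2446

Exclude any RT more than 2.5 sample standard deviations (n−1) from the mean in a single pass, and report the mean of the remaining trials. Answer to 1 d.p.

543.9 ms

n = 15, ΣRT = 10061, M = 670.733
Σ(x−M)² = 3475382.93; s = √(3475382.93/14) = 498.239
Cutoffs: 670.733 ± 2.5·498.239 → [-574.9, 1916.3]
Outside: 2446 → excluded.
Retained (n=14): Σ = 7615, mean = 7615/14 = 543.929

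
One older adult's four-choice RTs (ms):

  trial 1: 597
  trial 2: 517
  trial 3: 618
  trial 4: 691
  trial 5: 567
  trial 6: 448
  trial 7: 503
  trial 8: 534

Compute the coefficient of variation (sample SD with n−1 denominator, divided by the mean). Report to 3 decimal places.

n = 8, Σ = 4475, M = 559.3750
Σ(x−M)² = 40257.875; s = √(40257.875/7) = 75.8362
CV = 75.8362 / 559.3750 = 0.13557

0.136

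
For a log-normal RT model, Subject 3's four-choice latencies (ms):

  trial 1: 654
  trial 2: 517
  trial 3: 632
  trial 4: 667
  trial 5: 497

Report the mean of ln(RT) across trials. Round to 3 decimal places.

ln(RT): 6.4831, 6.2480, 6.4489, 6.5028, 6.2086
Σ ln(RT) = 31.8914
Mean = 31.8914/5 = 6.37828

6.378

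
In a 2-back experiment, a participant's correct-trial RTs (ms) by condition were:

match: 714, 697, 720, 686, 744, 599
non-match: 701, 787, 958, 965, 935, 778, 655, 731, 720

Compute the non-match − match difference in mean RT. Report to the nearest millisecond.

M(match) = 4160/6 = 693.333
M(non-match) = 7230/9 = 803.333
Difference = 803.333 − 693.333 = 110.000 ms

110 ms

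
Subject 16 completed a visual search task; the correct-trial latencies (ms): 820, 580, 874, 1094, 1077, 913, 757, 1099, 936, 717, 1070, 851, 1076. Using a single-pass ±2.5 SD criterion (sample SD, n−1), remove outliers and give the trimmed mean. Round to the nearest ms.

913 ms

n = 13, ΣRT = 11864, M = 912.615
Σ(x−M)² = 333653.08; s = √(333653.08/12) = 166.747
Cutoffs: 912.615 ± 2.5·166.747 → [495.7, 1329.5]
No RTs fall outside the cutoffs; all 13 retained. Mean = 11864/13 = 912.615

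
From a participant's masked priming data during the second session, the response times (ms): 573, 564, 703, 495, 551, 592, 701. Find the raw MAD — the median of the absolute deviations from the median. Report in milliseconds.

22 ms

Sorted: 495, 551, 564, 573, 592, 701, 703 → median = 573
|x − 573|: 0, 9, 130, 78, 22, 19, 128
Sorted deviations: 0, 9, 19, 22, 78, 128, 130 → MAD = 22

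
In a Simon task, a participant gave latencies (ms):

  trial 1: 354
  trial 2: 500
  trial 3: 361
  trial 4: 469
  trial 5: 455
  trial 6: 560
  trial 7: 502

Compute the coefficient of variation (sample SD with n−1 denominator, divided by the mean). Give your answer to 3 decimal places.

n = 7, Σ = 3201, M = 457.2857
Σ(x−M)² = 34455.429; s = √(34455.429/6) = 75.7798
CV = 75.7798 / 457.2857 = 0.16572

0.166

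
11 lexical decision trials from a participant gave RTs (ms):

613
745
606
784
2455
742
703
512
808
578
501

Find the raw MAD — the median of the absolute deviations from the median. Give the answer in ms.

97 ms

Sorted: 501, 512, 578, 606, 613, 703, 742, 745, 784, 808, 2455 → median = 703
|x − 703|: 90, 42, 97, 81, 1752, 39, 0, 191, 105, 125, 202
Sorted deviations: 0, 39, 42, 81, 90, 97, 105, 125, 191, 202, 1752 → MAD = 97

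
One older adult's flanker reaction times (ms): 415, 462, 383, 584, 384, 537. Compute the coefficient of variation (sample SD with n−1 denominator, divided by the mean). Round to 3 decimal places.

n = 6, Σ = 2765, M = 460.8333
Σ(x−M)² = 35034.833; s = √(35034.833/5) = 83.7076
CV = 83.7076 / 460.8333 = 0.18164

0.182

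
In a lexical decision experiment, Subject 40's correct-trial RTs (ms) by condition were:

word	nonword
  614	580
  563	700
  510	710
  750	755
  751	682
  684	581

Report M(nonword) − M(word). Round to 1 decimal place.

M(word) = 3872/6 = 645.333
M(nonword) = 4008/6 = 668.000
Difference = 668.000 − 645.333 = 22.667 ms

22.7 ms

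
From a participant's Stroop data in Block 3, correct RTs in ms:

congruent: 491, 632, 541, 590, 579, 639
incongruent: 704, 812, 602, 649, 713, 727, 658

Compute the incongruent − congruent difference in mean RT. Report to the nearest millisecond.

116 ms

M(congruent) = 3472/6 = 578.667
M(incongruent) = 4865/7 = 695.000
Difference = 695.000 − 578.667 = 116.333 ms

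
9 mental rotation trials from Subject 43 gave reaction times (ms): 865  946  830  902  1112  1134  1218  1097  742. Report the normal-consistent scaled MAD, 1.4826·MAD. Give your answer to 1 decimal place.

Sorted: 742, 830, 865, 902, 946, 1097, 1112, 1134, 1218 → median = 946
|x − 946| sorted: 0, 44, 81, 116, 151, 166, 188, 204, 272 → MAD = 151
Robust SD ≈ 1.4826 × 151 = 223.873

223.9 ms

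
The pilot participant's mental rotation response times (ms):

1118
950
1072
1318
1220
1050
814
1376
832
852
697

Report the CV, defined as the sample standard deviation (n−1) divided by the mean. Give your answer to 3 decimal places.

n = 11, Σ = 11299, M = 1027.1818
Σ(x−M)² = 483413.636; s = √(483413.636/10) = 219.8667
CV = 219.8667 / 1027.1818 = 0.21405

0.214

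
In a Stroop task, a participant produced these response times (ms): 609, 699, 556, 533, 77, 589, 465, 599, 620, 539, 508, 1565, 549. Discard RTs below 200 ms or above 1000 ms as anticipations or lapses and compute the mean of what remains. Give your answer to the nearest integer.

Excluded: 77, 1565
Retained (n=11): Σ = 6266
Mean = 6266/11 = 569.6364

570 ms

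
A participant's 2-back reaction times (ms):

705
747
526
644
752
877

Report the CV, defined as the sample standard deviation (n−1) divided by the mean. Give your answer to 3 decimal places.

n = 6, Σ = 4251, M = 708.5000
Σ(x−M)² = 69245.500; s = √(69245.500/5) = 117.6822
CV = 117.6822 / 708.5000 = 0.16610

0.166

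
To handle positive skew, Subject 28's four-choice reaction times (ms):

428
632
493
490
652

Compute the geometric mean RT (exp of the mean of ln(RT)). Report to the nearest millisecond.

532 ms

ln(RT): 6.0591, 6.4489, 6.2005, 6.1944, 6.4800
Mean ln(RT) = 31.3830/5 = 6.27659
Geometric mean = exp(6.27659) = 531.97 ms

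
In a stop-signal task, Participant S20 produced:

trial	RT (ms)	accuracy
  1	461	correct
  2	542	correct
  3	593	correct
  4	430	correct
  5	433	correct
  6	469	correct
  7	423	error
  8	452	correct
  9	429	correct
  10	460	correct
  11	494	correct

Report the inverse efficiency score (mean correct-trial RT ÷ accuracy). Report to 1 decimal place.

Correct trials (n=10): 461, 542, 593, 430, 433, 469, 452, 429, 460, 494
Mean correct RT = 4763/10 = 476.3000 ms
Proportion correct = 10/11
IES = 476.3000 / (10/11) = 523.930 ms

523.9 ms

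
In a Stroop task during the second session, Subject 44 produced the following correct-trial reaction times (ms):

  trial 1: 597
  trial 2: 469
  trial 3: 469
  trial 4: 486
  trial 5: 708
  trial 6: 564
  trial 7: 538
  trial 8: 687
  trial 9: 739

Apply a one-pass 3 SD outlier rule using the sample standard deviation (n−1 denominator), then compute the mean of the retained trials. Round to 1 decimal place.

584.1 ms

n = 9, ΣRT = 5257, M = 584.111
Σ(x−M)² = 88748.89; s = √(88748.89/8) = 105.326
Cutoffs: 584.111 ± 3·105.326 → [268.1, 900.1]
No RTs fall outside the cutoffs; all 9 retained. Mean = 5257/9 = 584.111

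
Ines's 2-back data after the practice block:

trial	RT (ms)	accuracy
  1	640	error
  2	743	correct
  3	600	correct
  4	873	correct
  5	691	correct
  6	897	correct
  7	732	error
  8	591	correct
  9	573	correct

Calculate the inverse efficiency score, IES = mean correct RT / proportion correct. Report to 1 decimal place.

912.5 ms

Correct trials (n=7): 743, 600, 873, 691, 897, 591, 573
Mean correct RT = 4968/7 = 709.7143 ms
Proportion correct = 7/9
IES = 709.7143 / (7/9) = 912.490 ms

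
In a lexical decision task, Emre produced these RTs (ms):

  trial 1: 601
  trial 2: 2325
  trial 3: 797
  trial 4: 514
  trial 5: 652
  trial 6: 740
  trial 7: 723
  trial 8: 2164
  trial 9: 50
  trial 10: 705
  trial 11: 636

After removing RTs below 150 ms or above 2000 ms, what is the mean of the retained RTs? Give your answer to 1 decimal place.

Excluded: 50, 2164, 2325
Retained (n=8): Σ = 5368
Mean = 5368/8 = 671.0000

671.0 ms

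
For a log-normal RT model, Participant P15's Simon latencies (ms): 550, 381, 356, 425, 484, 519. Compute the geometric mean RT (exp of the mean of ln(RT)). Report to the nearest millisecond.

447 ms

ln(RT): 6.3099, 5.9428, 5.8749, 6.0521, 6.1821, 6.2519
Mean ln(RT) = 36.6137/6 = 6.10229
Geometric mean = exp(6.10229) = 446.88 ms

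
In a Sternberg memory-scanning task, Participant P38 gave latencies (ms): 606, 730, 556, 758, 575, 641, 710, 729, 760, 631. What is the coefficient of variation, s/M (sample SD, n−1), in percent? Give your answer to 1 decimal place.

11.5%

n = 10, Σ = 6696, M = 669.6000
Σ(x−M)² = 53002.400; s = √(53002.400/9) = 76.7408
CV = 76.7408 / 669.6000 = 0.11461 = 11.461%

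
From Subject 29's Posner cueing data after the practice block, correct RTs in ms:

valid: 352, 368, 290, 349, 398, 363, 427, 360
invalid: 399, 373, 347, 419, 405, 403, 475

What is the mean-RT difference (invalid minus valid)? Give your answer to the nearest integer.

40 ms

M(valid) = 2907/8 = 363.375
M(invalid) = 2821/7 = 403.000
Difference = 403.000 − 363.375 = 39.625 ms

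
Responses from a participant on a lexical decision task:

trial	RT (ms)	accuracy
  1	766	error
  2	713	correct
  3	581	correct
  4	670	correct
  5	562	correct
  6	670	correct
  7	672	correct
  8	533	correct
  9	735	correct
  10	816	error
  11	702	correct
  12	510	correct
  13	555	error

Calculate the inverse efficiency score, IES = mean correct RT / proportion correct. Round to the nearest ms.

Correct trials (n=10): 713, 581, 670, 562, 670, 672, 533, 735, 702, 510
Mean correct RT = 6348/10 = 634.8000 ms
Proportion correct = 10/13
IES = 634.8000 / (10/13) = 825.240 ms

825 ms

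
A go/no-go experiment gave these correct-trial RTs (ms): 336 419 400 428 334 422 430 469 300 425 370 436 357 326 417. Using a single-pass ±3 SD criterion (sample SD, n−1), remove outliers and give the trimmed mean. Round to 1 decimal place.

391.3 ms

n = 15, ΣRT = 5869, M = 391.267
Σ(x−M)² = 35032.93; s = √(35032.93/14) = 50.024
Cutoffs: 391.267 ± 3·50.024 → [241.2, 541.3]
No RTs fall outside the cutoffs; all 15 retained. Mean = 5869/15 = 391.267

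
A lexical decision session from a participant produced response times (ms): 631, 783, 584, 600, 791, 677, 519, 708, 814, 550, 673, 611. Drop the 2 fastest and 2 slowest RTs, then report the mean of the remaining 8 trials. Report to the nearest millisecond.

Sorted: 519, 550, 584, 600, 611, 631, 673, 677, 708, 783, 791, 814
Drop lowest 2 (519, 550) and highest 2 (791, 814)
Remaining (n=8): Σ = 5267, mean = 5267/8 = 658.375

658 ms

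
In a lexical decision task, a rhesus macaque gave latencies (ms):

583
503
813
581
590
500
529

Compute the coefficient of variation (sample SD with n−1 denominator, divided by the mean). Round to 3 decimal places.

n = 7, Σ = 4099, M = 585.5714
Σ(x−M)² = 69111.714; s = √(69111.714/6) = 107.3248
CV = 107.3248 / 585.5714 = 0.18328

0.183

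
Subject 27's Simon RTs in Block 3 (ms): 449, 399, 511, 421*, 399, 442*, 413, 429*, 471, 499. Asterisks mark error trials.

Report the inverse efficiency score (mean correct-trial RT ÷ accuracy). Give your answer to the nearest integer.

641 ms

Correct trials (n=7): 449, 399, 511, 399, 413, 471, 499
Mean correct RT = 3141/7 = 448.7143 ms
Proportion correct = 7/10
IES = 448.7143 / (7/10) = 641.020 ms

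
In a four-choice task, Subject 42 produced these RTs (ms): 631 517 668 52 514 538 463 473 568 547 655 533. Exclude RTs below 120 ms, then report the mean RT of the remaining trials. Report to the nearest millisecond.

555 ms

Excluded: 52
Retained (n=11): Σ = 6107
Mean = 6107/11 = 555.1818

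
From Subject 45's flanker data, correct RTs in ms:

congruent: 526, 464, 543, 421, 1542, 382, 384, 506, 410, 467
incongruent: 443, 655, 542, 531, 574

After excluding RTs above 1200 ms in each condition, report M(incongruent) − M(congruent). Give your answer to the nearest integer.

93 ms

congruent: exclude 1542
M(congruent) = 4103/9 = 455.889
M(incongruent) = 2745/5 = 549.000
Difference = 549.000 − 455.889 = 93.111 ms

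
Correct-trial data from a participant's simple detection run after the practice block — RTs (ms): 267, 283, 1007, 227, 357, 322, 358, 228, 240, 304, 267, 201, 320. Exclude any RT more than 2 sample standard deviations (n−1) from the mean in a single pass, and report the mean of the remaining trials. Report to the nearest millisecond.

281 ms

n = 13, ΣRT = 4381, M = 337.000
Σ(x−M)² = 515946.00; s = √(515946.00/12) = 207.354
Cutoffs: 337.000 ± 2·207.354 → [-77.7, 751.7]
Outside: 1007 → excluded.
Retained (n=12): Σ = 3374, mean = 3374/12 = 281.167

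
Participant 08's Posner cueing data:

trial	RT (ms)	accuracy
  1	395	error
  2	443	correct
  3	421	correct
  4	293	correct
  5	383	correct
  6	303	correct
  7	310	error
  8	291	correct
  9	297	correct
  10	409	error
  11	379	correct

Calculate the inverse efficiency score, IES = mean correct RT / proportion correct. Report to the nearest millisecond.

Correct trials (n=8): 443, 421, 293, 383, 303, 291, 297, 379
Mean correct RT = 2810/8 = 351.2500 ms
Proportion correct = 8/11
IES = 351.2500 / (8/11) = 482.969 ms

483 ms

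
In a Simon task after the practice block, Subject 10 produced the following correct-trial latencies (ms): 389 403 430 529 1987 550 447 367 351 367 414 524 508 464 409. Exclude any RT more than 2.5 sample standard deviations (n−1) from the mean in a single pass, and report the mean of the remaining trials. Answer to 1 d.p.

439.4 ms

n = 15, ΣRT = 8139, M = 542.600
Σ(x−M)² = 2291919.60; s = √(2291919.60/14) = 404.609
Cutoffs: 542.600 ± 2.5·404.609 → [-468.9, 1554.1]
Outside: 1987 → excluded.
Retained (n=14): Σ = 6152, mean = 6152/14 = 439.429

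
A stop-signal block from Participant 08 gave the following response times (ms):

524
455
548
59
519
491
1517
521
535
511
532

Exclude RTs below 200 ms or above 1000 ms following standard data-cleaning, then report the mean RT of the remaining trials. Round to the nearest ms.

Excluded: 59, 1517
Retained (n=9): Σ = 4636
Mean = 4636/9 = 515.1111

515 ms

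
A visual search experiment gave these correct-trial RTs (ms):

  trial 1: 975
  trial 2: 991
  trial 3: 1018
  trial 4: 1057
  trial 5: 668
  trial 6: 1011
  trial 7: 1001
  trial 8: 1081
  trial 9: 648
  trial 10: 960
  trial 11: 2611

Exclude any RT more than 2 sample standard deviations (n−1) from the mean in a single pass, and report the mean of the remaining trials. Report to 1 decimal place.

941.0 ms

n = 11, ΣRT = 12021, M = 1092.818
Σ(x−M)² = 2747243.64; s = √(2747243.64/10) = 524.142
Cutoffs: 1092.818 ± 2·524.142 → [44.5, 2141.1]
Outside: 2611 → excluded.
Retained (n=10): Σ = 9410, mean = 9410/10 = 941.000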